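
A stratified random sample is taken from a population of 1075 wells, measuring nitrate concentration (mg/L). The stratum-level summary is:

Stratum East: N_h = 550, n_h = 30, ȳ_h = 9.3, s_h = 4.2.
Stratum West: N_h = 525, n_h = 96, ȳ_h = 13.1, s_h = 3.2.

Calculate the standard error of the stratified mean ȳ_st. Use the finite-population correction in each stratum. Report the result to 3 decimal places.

V̂(ȳ_st) = Σ W_h² (1 − n_h/N_h) s_h²/n_h, with W_h = N_h/N and N = 1075:
  stratum East: (550/1075)²·(1 − 30/550)·4.2²/30 = 0.145521
  stratum West: (525/1075)²·(1 − 96/525)·3.2²/96 = 0.0207888
V̂(ȳ_st) = 0.16631
SE(ȳ_st) = √0.16631 = 0.407811

SE(ȳ_st) ≈ 0.408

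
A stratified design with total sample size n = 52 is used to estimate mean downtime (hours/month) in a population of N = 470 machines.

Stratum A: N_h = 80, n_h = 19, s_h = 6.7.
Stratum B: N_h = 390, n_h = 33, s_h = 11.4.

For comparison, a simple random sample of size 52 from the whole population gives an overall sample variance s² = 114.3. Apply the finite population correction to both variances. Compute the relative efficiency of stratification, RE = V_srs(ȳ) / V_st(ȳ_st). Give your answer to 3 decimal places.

V̂(ȳ_st) = Σ W_h² (1 − n_h/N_h) s_h²/n_h, with W_h = N_h/N and N = 470:
  stratum A: (80/470)²·(1 − 19/80)·6.7²/19 = 0.0521939
  stratum B: (390/470)²·(1 − 33/390)·11.4²/33 = 2.48218
V_st = 2.53437
V_srs = (1 − 52/470)·114.3/52 = 1.95489
Relative efficiency = V_srs / V_st = 1.95489/2.53437 = 0.7713

RE ≈ 0.771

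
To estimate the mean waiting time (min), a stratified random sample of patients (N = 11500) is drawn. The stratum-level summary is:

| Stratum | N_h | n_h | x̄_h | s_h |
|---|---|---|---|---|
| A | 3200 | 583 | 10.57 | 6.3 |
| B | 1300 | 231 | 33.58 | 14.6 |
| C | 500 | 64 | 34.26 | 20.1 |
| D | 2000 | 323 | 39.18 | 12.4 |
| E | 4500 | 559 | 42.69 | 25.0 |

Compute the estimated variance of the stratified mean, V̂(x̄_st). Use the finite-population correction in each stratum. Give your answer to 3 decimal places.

V̂(x̄_st) ≈ 0.186

V̂(x̄_st) = Σ W_h² (1 − n_h/N_h) s_h²/n_h, with W_h = N_h/N and N = 11500:
  stratum A: (3200/11500)²·(1 − 583/3200)·6.3²/583 = 0.00431093
  stratum B: (1300/11500)²·(1 − 231/1300)·14.6²/231 = 0.00969659
  stratum C: (500/11500)²·(1 − 64/500)·20.1²/64 = 0.0104057
  stratum D: (2000/11500)²·(1 − 323/2000)·12.4²/323 = 0.0120728
  stratum E: (4500/11500)²·(1 − 559/4500)·25.0²/559 = 0.149931
V̂(x̄_st) = 0.186417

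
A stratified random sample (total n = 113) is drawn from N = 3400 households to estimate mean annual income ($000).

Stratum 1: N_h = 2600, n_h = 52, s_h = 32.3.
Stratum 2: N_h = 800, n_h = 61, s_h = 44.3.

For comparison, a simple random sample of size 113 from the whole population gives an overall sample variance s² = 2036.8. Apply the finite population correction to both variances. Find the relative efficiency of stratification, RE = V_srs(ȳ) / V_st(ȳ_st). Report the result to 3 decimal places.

V̂(ȳ_st) = Σ W_h² (1 − n_h/N_h) s_h²/n_h, with W_h = N_h/N and N = 3400:
  stratum 1: (2600/3400)²·(1 − 52/2600)·32.3²/52 = 11.4978
  stratum 2: (800/3400)²·(1 − 61/800)·44.3²/61 = 1.64533
V_st = 13.1432
V_srs = (1 − 113/3400)·2036.8/113 = 17.4257
Relative efficiency = V_srs / V_st = 17.4257/13.1432 = 1.3258

RE ≈ 1.326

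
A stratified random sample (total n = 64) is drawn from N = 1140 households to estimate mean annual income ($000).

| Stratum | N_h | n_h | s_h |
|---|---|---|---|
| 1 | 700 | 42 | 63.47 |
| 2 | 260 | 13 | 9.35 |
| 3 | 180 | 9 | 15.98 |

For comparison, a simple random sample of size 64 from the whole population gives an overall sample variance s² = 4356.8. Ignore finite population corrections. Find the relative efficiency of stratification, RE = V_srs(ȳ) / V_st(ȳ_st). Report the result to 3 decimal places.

V̂(ȳ_st) = Σ W_h² s_h²/n_h, with W_h = N_h/N and N = 1140:
  stratum 1: (700/1140)²·63.47²/42 = 36.1638
  stratum 2: (260/1140)²·9.35²/13 = 0.349798
  stratum 3: (180/1140)²·15.98²/9 = 0.70737
V_st = 37.221
V_srs = s²/n = 4356.8/64 = 68.075
Relative efficiency = V_srs / V_st = 68.075/37.221 = 1.8289

RE ≈ 1.829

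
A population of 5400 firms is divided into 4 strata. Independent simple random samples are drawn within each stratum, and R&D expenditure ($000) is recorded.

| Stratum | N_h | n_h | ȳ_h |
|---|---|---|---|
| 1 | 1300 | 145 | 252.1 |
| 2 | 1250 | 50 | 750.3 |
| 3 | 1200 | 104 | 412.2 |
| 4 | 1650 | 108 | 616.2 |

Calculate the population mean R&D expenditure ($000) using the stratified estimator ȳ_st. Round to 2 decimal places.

N = Σ N_h = 5400. Stratum weights W_h = N_h/N.
ȳ_st = (1300·252.1 + 1250·750.3 + 1200·412.2 + 1650·616.2) / 5400 = 514.2546

ȳ_st ≈ 514.25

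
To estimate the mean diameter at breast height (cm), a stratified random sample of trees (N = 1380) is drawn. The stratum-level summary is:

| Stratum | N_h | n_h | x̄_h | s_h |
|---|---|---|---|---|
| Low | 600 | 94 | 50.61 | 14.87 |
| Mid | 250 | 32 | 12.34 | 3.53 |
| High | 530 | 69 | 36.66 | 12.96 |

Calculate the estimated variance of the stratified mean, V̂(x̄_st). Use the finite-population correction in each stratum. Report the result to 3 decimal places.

V̂(x̄_st) = Σ W_h² (1 − n_h/N_h) s_h²/n_h, with W_h = N_h/N and N = 1380:
  stratum Low: (600/1380)²·(1 − 94/600)·14.87²/94 = 0.375006
  stratum Mid: (250/1380)²·(1 − 32/250)·3.53²/32 = 0.0111439
  stratum High: (530/1380)²·(1 − 69/530)·12.96²/69 = 0.312305
V̂(x̄_st) = 0.698455

V̂(x̄_st) ≈ 0.698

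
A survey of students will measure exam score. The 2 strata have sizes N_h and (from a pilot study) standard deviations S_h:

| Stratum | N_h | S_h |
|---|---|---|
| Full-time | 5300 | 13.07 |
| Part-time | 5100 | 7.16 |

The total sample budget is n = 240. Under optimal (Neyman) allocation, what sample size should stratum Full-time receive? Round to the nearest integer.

Neyman allocation: n_h = n · N_h S_h / Σ N_i S_i, with n = 240.
  stratum Full-time: N_h·S_h = 5300·13.07 = 69271.00
  stratum Part-time: N_h·S_h = 5100·7.16 = 36516.00
Σ N_h S_h = 105787.00
n for stratum Full-time = 240·69271.00/105787.00 = 157.156 → 157

157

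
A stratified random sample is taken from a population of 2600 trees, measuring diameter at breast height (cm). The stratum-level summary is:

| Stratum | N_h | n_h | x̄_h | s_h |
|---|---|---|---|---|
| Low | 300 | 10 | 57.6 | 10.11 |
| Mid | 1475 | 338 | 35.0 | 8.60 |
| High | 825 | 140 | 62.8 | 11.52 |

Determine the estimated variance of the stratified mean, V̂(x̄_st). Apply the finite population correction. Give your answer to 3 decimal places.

V̂(x̄_st) = Σ W_h² (1 − n_h/N_h) s_h²/n_h, with W_h = N_h/N and N = 2600:
  stratum Low: (300/2600)²·(1 − 10/300)·10.11²/10 = 0.131545
  stratum Mid: (1475/2600)²·(1 − 338/1475)·8.60²/338 = 0.0542858
  stratum High: (825/2600)²·(1 − 140/825)·11.52²/140 = 0.0792455
V̂(x̄_st) = 0.265076

V̂(x̄_st) ≈ 0.265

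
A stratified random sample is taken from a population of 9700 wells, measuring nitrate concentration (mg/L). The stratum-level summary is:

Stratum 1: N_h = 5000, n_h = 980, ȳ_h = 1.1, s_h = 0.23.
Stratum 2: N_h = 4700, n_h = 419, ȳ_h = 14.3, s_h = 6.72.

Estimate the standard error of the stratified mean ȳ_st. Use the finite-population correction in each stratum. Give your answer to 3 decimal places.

SE(ȳ_st) ≈ 0.152

V̂(ȳ_st) = Σ W_h² (1 − n_h/N_h) s_h²/n_h, with W_h = N_h/N and N = 9700:
  stratum 1: (5000/9700)²·(1 − 980/5000)·0.23²/980 = 1.15314e-05
  stratum 2: (4700/9700)²·(1 − 419/4700)·6.72²/419 = 0.0230475
V̂(ȳ_st) = 0.023059
SE(ȳ_st) = √0.023059 = 0.151852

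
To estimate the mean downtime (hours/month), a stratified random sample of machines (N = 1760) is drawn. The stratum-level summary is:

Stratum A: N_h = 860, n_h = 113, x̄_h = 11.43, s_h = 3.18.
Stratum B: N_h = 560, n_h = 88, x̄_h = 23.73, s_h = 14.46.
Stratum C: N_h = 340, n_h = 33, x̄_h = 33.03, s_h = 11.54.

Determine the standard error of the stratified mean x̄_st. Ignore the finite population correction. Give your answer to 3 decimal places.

V̂(x̄_st) = Σ W_h² s_h²/n_h, with W_h = N_h/N and N = 1760:
  stratum A: (860/1760)²·3.18²/113 = 0.0213672
  stratum B: (560/1760)²·14.46²/88 = 0.24055
  stratum C: (340/1760)²·11.54²/33 = 0.150602
V̂(x̄_st) = 0.412519
SE(x̄_st) = √0.412519 = 0.642276

SE(x̄_st) ≈ 0.642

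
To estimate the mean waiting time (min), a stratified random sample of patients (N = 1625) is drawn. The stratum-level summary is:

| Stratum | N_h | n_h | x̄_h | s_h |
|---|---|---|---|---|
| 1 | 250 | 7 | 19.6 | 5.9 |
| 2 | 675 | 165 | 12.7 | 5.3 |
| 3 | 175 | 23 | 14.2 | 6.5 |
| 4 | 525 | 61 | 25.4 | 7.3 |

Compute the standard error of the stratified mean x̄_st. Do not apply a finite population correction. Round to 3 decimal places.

SE(x̄_st) ≈ 0.509

V̂(x̄_st) = Σ W_h² s_h²/n_h, with W_h = N_h/N and N = 1625:
  stratum 1: (250/1625)²·5.9²/7 = 0.117701
  stratum 2: (675/1625)²·5.3²/165 = 0.0293744
  stratum 3: (175/1625)²·6.5²/23 = 0.0213043
  stratum 4: (525/1625)²·7.3²/61 = 0.0911859
V̂(x̄_st) = 0.259565
SE(x̄_st) = √0.259565 = 0.509476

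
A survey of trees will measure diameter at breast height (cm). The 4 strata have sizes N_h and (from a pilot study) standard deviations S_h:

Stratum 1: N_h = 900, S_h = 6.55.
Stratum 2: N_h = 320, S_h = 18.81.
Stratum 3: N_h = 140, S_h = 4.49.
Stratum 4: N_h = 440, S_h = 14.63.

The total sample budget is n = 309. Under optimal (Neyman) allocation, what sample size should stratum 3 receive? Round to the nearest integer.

Neyman allocation: n_h = n · N_h S_h / Σ N_i S_i, with n = 309.
  stratum 1: N_h·S_h = 900·6.55 = 5895.00
  stratum 2: N_h·S_h = 320·18.81 = 6019.20
  stratum 3: N_h·S_h = 140·4.49 = 628.60
  stratum 4: N_h·S_h = 440·14.63 = 6437.20
Σ N_h S_h = 18980.00
n for stratum 3 = 309·628.60/18980.00 = 10.234 → 10

10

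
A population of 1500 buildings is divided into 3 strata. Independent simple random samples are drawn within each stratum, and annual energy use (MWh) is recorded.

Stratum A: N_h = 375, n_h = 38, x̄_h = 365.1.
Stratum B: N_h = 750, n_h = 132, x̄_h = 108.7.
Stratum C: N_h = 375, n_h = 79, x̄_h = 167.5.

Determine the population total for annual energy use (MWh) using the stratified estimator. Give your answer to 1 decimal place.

τ̂_st ≈ 281250.0

τ̂_st = Σ N_h x̄_h = 375·365.1 + 750·108.7 + 375·167.5 = 281250.0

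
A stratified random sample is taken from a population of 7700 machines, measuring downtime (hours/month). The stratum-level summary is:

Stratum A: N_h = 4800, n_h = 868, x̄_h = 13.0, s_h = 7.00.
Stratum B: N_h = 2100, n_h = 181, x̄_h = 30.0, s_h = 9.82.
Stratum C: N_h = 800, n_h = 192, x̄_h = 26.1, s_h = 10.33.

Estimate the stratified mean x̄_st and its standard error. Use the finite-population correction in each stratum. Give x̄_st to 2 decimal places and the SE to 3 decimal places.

x̄_st ≈ 19.00, SE ≈ 0.242

x̄_st = Σ W_h x̄_h = (4800·13.0 + 2100·30.0 + 800·26.1)/7700 = 18.99740
V̂(x̄_st) = Σ W_h² (1 − n_h/N_h) s_h²/n_h, with W_h = N_h/N and N = 7700:
  stratum A: (4800/7700)²·(1 − 868/4800)·7.00²/868 = 0.0179701
  stratum B: (2100/7700)²·(1 − 181/2100)·9.82²/181 = 0.0362124
  stratum C: (800/7700)²·(1 − 192/800)·10.33²/192 = 0.00455944
V̂(x̄_st) = 0.0587419
SE(x̄_st) = √0.0587419 = 0.242367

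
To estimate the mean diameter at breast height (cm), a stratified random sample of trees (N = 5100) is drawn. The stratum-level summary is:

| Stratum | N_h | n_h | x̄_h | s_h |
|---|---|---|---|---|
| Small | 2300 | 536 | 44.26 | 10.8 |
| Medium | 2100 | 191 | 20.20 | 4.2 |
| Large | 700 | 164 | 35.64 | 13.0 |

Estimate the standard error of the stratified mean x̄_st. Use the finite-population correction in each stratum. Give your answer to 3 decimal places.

SE(x̄_st) ≈ 0.251

V̂(x̄_st) = Σ W_h² (1 − n_h/N_h) s_h²/n_h, with W_h = N_h/N and N = 5100:
  stratum Small: (2300/5100)²·(1 − 536/2300)·10.8²/536 = 0.0339445
  stratum Medium: (2100/5100)²·(1 − 191/2100)·4.2²/191 = 0.0142348
  stratum Large: (700/5100)²·(1 − 164/700)·13.0²/164 = 0.014865
V̂(x̄_st) = 0.0630442
SE(x̄_st) = √0.0630442 = 0.251086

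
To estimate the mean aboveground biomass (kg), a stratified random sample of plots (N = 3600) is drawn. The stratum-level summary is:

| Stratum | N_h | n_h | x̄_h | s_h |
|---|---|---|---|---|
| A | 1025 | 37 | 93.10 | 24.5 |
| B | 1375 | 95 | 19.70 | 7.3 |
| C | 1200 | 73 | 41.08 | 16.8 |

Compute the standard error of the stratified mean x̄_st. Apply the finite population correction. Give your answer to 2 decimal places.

SE(x̄_st) ≈ 1.32

V̂(x̄_st) = Σ W_h² (1 − n_h/N_h) s_h²/n_h, with W_h = N_h/N and N = 3600:
  stratum A: (1025/3600)²·(1 − 37/1025)·24.5²/37 = 1.26767
  stratum B: (1375/3600)²·(1 − 95/1375)·7.3²/95 = 0.076178
  stratum C: (1200/3600)²·(1 − 73/1200)·16.8²/73 = 0.403456
V̂(x̄_st) = 1.7473
SE(x̄_st) = √1.7473 = 1.32186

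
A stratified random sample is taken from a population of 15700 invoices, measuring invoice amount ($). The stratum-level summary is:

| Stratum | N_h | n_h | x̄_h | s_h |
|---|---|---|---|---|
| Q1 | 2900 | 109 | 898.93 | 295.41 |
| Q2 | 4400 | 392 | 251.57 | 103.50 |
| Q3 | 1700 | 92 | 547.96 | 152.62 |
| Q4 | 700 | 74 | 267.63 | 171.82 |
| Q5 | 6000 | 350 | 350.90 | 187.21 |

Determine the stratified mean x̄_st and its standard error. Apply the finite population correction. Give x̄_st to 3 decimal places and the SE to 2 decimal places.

x̄_st = Σ W_h x̄_h = (2900·898.93 + 4400·251.57 + 1700·547.96 + 700·267.63 + 6000·350.90)/15700 = 441.91580
V̂(x̄_st) = Σ W_h² (1 − n_h/N_h) s_h²/n_h, with W_h = N_h/N and N = 15700:
  stratum Q1: (2900/15700)²·(1 − 109/2900)·295.41²/109 = 26.2895
  stratum Q2: (4400/15700)²·(1 − 392/4400)·103.50²/392 = 1.95513
  stratum Q3: (1700/15700)²·(1 − 92/1700)·152.62²/92 = 2.80783
  stratum Q4: (700/15700)²·(1 − 74/700)·171.82²/74 = 0.709233
  stratum Q5: (6000/15700)²·(1 − 350/6000)·187.21²/350 = 13.7718
V̂(x̄_st) = 45.5335
SE(x̄_st) = √45.5335 = 6.74785

x̄_st ≈ 441.916, SE ≈ 6.75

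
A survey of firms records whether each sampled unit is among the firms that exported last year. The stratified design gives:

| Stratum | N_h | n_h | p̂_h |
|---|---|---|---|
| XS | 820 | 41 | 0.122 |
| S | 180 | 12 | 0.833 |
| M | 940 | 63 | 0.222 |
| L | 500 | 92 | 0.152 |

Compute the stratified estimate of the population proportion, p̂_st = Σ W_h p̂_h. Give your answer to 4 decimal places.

p̂_st ≈ 0.2191

N = 2440; stratum weights W_h = N_h/N.
p̂_st = Σ W_h p̂_h = (820·0.122 + 180·0.833 + 940·0.222 + 500·0.152)/2440 = 0.21912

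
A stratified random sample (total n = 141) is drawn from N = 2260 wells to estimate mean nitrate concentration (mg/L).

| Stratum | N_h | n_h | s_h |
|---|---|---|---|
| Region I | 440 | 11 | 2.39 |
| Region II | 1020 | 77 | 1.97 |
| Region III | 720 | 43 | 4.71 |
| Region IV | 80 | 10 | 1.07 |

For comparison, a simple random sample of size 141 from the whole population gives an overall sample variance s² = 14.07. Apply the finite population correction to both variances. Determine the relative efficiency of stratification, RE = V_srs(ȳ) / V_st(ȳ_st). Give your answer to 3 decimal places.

RE ≈ 1.199

V̂(ȳ_st) = Σ W_h² (1 − n_h/N_h) s_h²/n_h, with W_h = N_h/N and N = 2260:
  stratum Region I: (440/2260)²·(1 − 11/440)·2.39²/11 = 0.0191909
  stratum Region II: (1020/2260)²·(1 − 77/1020)·1.97²/77 = 0.00949154
  stratum Region III: (720/2260)²·(1 − 43/720)·4.71²/43 = 0.0492354
  stratum Region IV: (80/2260)²·(1 − 10/80)·1.07²/10 = 0.000125527
V_st = 0.0780434
V_srs = (1 − 141/2260)·14.07/141 = 0.0935616
Relative efficiency = V_srs / V_st = 0.0935616/0.0780434 = 1.1988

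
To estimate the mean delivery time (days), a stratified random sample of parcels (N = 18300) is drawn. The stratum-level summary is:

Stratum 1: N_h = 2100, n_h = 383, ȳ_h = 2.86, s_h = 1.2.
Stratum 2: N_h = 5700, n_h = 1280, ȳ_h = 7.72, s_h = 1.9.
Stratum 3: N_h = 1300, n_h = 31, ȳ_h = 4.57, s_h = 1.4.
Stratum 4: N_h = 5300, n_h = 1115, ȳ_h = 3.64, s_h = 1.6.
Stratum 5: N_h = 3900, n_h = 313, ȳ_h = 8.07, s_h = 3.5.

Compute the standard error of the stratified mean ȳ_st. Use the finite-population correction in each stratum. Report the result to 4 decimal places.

SE(ȳ_st) ≈ 0.0485

V̂(ȳ_st) = Σ W_h² (1 − n_h/N_h) s_h²/n_h, with W_h = N_h/N and N = 18300:
  stratum 1: (2100/18300)²·(1 − 383/2100)·1.2²/383 = 4.0481e-05
  stratum 2: (5700/18300)²·(1 − 1280/5700)·1.9²/1280 = 0.000212174
  stratum 3: (1300/18300)²·(1 − 31/1300)·1.4²/31 = 0.000311456
  stratum 4: (5300/18300)²·(1 − 1115/5300)·1.6²/1115 = 0.000152067
  stratum 5: (3900/18300)²·(1 − 313/3900)·3.5²/313 = 0.00163488
V̂(ȳ_st) = 0.00235106
SE(ȳ_st) = √0.00235106 = 0.0484877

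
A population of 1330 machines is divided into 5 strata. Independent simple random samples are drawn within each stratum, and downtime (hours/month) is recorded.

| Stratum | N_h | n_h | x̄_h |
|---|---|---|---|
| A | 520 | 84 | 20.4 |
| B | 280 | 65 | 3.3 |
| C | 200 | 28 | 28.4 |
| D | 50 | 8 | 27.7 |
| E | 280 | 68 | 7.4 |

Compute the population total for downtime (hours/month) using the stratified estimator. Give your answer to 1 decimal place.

τ̂_st ≈ 20669.0

τ̂_st = Σ N_h x̄_h = 520·20.4 + 280·3.3 + 200·28.4 + 50·27.7 + 280·7.4 = 20669.0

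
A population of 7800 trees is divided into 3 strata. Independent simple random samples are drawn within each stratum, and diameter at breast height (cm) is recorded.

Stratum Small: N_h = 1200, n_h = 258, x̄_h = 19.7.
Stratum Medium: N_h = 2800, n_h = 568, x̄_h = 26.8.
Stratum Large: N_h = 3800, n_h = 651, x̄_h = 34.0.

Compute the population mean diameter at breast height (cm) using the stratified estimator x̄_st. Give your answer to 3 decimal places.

N = Σ N_h = 7800. Stratum weights W_h = N_h/N.
x̄_st = (1200·19.7 + 2800·26.8 + 3800·34.0) / 7800 = 29.21538

x̄_st ≈ 29.215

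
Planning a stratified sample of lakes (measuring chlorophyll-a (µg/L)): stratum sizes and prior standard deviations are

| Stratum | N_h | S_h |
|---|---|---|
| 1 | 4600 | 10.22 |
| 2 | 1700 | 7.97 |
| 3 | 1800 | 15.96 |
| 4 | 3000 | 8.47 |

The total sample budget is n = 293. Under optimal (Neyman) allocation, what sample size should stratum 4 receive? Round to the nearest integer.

65

Neyman allocation: n_h = n · N_h S_h / Σ N_i S_i, with n = 293.
  stratum 1: N_h·S_h = 4600·10.22 = 47012.00
  stratum 2: N_h·S_h = 1700·7.97 = 13549.00
  stratum 3: N_h·S_h = 1800·15.96 = 28728.00
  stratum 4: N_h·S_h = 3000·8.47 = 25410.00
Σ N_h S_h = 114699.00
n for stratum 4 = 293·25410.00/114699.00 = 64.910 → 65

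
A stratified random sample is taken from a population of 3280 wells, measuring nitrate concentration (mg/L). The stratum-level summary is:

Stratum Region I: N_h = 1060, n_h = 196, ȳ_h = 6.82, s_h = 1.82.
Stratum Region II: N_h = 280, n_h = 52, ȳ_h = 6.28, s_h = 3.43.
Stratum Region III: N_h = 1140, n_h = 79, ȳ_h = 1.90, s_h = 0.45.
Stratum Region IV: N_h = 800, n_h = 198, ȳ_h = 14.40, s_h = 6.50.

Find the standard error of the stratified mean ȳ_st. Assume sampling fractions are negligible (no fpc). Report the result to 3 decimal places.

V̂(ȳ_st) = Σ W_h² s_h²/n_h, with W_h = N_h/N and N = 3280:
  stratum Region I: (1060/3280)²·1.82²/196 = 0.00176502
  stratum Region II: (280/3280)²·3.43²/52 = 0.00164874
  stratum Region III: (1140/3280)²·0.45²/79 = 0.000309642
  stratum Region IV: (800/3280)²·6.50²/198 = 0.0126939
V̂(ȳ_st) = 0.0164173
SE(ȳ_st) = √0.0164173 = 0.12813

SE(ȳ_st) ≈ 0.128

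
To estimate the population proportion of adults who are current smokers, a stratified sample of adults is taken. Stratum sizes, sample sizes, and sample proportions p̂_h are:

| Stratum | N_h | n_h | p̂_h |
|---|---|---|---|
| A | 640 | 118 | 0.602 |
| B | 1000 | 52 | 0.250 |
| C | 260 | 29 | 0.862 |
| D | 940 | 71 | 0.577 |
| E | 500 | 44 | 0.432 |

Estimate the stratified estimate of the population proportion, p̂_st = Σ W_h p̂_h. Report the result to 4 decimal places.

p̂_st ≈ 0.4844

N = 3340; stratum weights W_h = N_h/N.
p̂_st = Σ W_h p̂_h = (640·0.602 + 1000·0.250 + 260·0.862 + 940·0.577 + 500·0.432)/3340 = 0.48437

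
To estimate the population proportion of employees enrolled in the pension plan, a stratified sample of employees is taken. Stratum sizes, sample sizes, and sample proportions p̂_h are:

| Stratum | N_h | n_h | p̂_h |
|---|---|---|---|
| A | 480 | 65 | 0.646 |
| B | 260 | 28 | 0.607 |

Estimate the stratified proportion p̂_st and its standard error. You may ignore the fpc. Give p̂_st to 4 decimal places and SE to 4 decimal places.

p̂_st ≈ 0.6323, SE ≈ 0.0509

N = 740; stratum weights W_h = N_h/N.
p̂_st = Σ W_h p̂_h = (480·0.646 + 260·0.607)/740 = 0.63230
V̂(p̂_st) = Σ W_h² p̂_h(1−p̂_h)/(n_h−1):
  stratum A: (480/740)²·0.646·0.354/64 = 0.0015034
  stratum B: (260/740)²·0.607·0.393/27 = 0.00109069
V̂(p̂_st) = 0.00259409; SE = √V̂ = 0.0509322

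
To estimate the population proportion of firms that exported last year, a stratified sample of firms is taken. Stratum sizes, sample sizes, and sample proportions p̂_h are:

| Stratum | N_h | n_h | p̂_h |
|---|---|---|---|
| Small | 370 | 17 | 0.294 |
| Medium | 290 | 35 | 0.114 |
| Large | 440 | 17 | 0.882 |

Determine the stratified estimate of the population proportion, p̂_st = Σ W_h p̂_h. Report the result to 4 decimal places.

p̂_st ≈ 0.4817

N = 1100; stratum weights W_h = N_h/N.
p̂_st = Σ W_h p̂_h = (370·0.294 + 290·0.114 + 440·0.882)/1100 = 0.48175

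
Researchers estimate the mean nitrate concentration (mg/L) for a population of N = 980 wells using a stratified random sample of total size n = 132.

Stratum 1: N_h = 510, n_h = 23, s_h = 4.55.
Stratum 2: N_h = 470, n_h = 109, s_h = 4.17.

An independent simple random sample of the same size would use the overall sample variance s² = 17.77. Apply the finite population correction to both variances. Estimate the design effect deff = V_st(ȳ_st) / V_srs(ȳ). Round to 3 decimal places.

V̂(ȳ_st) = Σ W_h² (1 − n_h/N_h) s_h²/n_h, with W_h = N_h/N and N = 980:
  stratum 1: (510/980)²·(1 − 23/510)·4.55²/23 = 0.232778
  stratum 2: (470/980)²·(1 − 109/470)·4.17²/109 = 0.0281837
V_st = 0.260962
V_srs = (1 − 132/980)·17.77/132 = 0.116489
deff = V_st / V_srs = 0.260962/0.116489 = 2.2402

deff ≈ 2.240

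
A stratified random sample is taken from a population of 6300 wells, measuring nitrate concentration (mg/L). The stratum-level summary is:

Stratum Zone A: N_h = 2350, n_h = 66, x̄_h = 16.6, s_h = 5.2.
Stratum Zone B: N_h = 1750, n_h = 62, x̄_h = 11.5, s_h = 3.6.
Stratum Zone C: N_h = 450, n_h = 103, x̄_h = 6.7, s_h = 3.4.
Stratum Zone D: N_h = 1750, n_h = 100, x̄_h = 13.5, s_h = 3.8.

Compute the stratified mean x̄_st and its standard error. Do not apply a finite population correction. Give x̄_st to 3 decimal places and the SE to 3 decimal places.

x̄_st = Σ W_h x̄_h = (2350·16.6 + 1750·11.5 + 450·6.7 + 1750·13.5)/6300 = 13.61508
V̂(x̄_st) = Σ W_h² s_h²/n_h, with W_h = N_h/N and N = 6300:
  stratum Zone A: (2350/6300)²·5.2²/66 = 0.0570056
  stratum Zone B: (1750/6300)²·3.6²/62 = 0.016129
  stratum Zone C: (450/6300)²·3.4²/103 = 0.000572617
  stratum Zone D: (1750/6300)²·3.8²/100 = 0.011142
V̂(x̄_st) = 0.0848492
SE(x̄_st) = √0.0848492 = 0.291289

x̄_st ≈ 13.615, SE ≈ 0.291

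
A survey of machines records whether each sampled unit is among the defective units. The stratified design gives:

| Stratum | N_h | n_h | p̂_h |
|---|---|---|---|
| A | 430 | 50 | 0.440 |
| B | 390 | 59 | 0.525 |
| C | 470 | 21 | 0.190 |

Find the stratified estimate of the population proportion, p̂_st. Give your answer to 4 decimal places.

N = 1290; stratum weights W_h = N_h/N.
p̂_st = Σ W_h p̂_h = (430·0.440 + 390·0.525 + 470·0.190)/1290 = 0.37461

p̂_st ≈ 0.3746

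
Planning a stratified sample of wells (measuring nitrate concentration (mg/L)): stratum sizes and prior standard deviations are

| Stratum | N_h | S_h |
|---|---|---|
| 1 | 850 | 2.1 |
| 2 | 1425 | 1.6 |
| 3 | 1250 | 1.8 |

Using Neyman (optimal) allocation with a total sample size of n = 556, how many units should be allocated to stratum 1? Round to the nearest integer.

157

Neyman allocation: n_h = n · N_h S_h / Σ N_i S_i, with n = 556.
  stratum 1: N_h·S_h = 850·2.1 = 1785.00
  stratum 2: N_h·S_h = 1425·1.6 = 2280.00
  stratum 3: N_h·S_h = 1250·1.8 = 2250.00
Σ N_h S_h = 6315.00
n for stratum 1 = 556·1785.00/6315.00 = 157.159 → 157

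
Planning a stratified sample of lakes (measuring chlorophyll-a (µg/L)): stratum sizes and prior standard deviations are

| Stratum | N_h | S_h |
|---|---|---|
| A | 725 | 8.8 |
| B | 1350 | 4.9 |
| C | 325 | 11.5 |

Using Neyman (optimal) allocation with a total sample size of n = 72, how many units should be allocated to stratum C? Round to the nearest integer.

16

Neyman allocation: n_h = n · N_h S_h / Σ N_i S_i, with n = 72.
  stratum A: N_h·S_h = 725·8.8 = 6380.00
  stratum B: N_h·S_h = 1350·4.9 = 6615.00
  stratum C: N_h·S_h = 325·11.5 = 3737.50
Σ N_h S_h = 16732.50
n for stratum C = 72·3737.50/16732.50 = 16.082 → 16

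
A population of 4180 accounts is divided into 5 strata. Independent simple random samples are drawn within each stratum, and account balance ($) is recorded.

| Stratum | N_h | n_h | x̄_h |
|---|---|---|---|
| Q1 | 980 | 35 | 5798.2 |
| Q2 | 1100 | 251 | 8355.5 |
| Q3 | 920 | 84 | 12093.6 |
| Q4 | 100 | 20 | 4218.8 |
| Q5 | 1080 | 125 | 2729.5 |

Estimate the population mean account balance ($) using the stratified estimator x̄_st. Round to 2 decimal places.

x̄_st ≈ 7026.11

N = Σ N_h = 4180. Stratum weights W_h = N_h/N.
x̄_st = (980·5798.2 + 1100·8355.5 + 920·12093.6 + 100·4218.8 + 1080·2729.5) / 4180 = 7026.1096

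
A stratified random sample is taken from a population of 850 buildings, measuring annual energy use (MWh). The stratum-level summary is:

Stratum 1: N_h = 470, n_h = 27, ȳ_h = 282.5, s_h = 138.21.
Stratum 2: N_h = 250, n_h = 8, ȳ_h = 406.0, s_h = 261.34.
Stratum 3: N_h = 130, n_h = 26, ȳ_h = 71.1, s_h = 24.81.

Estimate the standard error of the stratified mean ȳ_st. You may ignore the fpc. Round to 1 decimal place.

V̂(ȳ_st) = Σ W_h² s_h²/n_h, with W_h = N_h/N and N = 850:
  stratum 1: (470/850)²·138.21²/27 = 216.308
  stratum 2: (250/850)²·261.34²/8 = 738.523
  stratum 3: (130/850)²·24.81²/26 = 0.55377
V̂(ȳ_st) = 955.385
SE(ȳ_st) = √955.385 = 30.9093

SE(ȳ_st) ≈ 30.9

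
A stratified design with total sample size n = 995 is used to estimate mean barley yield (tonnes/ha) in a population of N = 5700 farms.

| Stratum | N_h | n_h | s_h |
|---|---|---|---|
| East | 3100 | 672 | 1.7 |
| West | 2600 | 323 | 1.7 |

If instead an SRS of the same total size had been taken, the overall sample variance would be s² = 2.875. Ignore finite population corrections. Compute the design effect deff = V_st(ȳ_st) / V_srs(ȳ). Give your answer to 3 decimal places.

deff ≈ 1.085

V̂(ȳ_st) = Σ W_h² s_h²/n_h, with W_h = N_h/N and N = 5700:
  stratum East: (3100/5700)²·1.7²/672 = 0.00127204
  stratum West: (2600/5700)²·1.7²/323 = 0.00186163
V_st = 0.00313367
V_srs = s²/n = 2.875/995 = 0.00288945
deff = V_st / V_srs = 0.00313367/0.00288945 = 1.0845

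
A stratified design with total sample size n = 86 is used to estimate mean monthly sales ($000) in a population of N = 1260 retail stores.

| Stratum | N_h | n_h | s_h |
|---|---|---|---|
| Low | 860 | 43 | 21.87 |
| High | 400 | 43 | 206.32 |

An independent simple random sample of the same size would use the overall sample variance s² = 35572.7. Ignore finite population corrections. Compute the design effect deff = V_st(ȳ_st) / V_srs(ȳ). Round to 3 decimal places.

deff ≈ 0.254

V̂(ȳ_st) = Σ W_h² s_h²/n_h, with W_h = N_h/N and N = 1260:
  stratum Low: (860/1260)²·21.87²/43 = 5.18185
  stratum High: (400/1260)²·206.32²/43 = 99.7684
V_st = 104.95
V_srs = s²/n = 35572.7/86 = 413.636
deff = V_st / V_srs = 104.95/413.636 = 0.2537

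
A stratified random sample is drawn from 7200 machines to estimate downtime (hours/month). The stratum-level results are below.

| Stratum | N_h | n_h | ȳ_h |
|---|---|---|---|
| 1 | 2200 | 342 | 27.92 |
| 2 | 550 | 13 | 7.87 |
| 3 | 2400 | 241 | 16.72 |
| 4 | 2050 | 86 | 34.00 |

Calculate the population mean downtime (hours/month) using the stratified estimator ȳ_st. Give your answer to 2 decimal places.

N = Σ N_h = 7200. Stratum weights W_h = N_h/N.
ȳ_st = (2200·27.92 + 550·7.87 + 2400·16.72 + 2050·34.00) / 7200 = 24.3862

ȳ_st ≈ 24.39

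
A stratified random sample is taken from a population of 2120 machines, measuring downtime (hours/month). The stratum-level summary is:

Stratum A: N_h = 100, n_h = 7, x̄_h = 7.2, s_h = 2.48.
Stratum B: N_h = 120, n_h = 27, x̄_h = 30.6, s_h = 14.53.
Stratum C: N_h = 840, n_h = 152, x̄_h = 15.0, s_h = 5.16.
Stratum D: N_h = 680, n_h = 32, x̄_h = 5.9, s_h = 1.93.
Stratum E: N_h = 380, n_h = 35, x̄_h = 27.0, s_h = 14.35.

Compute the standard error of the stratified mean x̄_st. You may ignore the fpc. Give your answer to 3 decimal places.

V̂(x̄_st) = Σ W_h² s_h²/n_h, with W_h = N_h/N and N = 2120:
  stratum A: (100/2120)²·2.48²/7 = 0.00195494
  stratum B: (120/2120)²·14.53²/27 = 0.0250529
  stratum C: (840/2120)²·5.16²/152 = 0.0275006
  stratum D: (680/2120)²·1.93²/32 = 0.011976
  stratum E: (380/2120)²·14.35²/35 = 0.18903
V̂(x̄_st) = 0.255515
SE(x̄_st) = √0.255515 = 0.505485

SE(x̄_st) ≈ 0.505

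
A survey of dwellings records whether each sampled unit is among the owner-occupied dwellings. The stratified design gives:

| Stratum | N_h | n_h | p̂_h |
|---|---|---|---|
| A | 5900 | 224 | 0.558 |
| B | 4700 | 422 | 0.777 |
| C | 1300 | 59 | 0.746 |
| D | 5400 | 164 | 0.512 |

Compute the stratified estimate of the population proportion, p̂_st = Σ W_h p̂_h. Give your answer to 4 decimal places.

p̂_st ≈ 0.6173

N = 17300; stratum weights W_h = N_h/N.
p̂_st = Σ W_h p̂_h = (5900·0.558 + 4700·0.777 + 1300·0.746 + 5400·0.512)/17300 = 0.61727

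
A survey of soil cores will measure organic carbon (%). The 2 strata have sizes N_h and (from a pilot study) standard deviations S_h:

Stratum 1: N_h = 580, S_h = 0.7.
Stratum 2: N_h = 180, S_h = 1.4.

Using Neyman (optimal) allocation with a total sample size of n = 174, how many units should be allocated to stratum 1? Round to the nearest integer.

Neyman allocation: n_h = n · N_h S_h / Σ N_i S_i, with n = 174.
  stratum 1: N_h·S_h = 580·0.7 = 406.00
  stratum 2: N_h·S_h = 180·1.4 = 252.00
Σ N_h S_h = 658.00
n for stratum 1 = 174·406.00/658.00 = 107.362 → 107

107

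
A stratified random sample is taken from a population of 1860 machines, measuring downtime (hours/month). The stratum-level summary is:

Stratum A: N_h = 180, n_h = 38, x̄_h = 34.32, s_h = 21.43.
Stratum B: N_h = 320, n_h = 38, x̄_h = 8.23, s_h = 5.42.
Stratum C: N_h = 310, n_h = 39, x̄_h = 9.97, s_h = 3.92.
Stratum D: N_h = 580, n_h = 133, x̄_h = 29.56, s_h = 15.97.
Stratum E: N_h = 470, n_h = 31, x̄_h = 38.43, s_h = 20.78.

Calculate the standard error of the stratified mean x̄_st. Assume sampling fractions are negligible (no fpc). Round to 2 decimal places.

SE(x̄_st) ≈ 1.11

V̂(x̄_st) = Σ W_h² s_h²/n_h, with W_h = N_h/N and N = 1860:
  stratum A: (180/1860)²·21.43²/38 = 0.113183
  stratum B: (320/1860)²·5.42²/38 = 0.0228817
  stratum C: (310/1860)²·3.92²/39 = 0.0109447
  stratum D: (580/1860)²·15.97²/133 = 0.186461
  stratum E: (470/1860)²·20.78²/31 = 0.889404
V̂(x̄_st) = 1.22287
SE(x̄_st) = √1.22287 = 1.10584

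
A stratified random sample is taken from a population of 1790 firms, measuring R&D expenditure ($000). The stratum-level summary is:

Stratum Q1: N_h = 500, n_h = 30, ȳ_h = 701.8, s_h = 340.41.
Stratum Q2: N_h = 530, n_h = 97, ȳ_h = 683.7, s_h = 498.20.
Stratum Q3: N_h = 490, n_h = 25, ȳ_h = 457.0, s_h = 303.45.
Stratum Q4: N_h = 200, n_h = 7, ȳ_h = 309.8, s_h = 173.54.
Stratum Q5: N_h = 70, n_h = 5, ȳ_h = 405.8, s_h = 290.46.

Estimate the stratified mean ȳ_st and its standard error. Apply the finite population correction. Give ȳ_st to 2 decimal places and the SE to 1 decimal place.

ȳ_st = Σ W_h ȳ_h = (500·701.8 + 530·683.7 + 490·457.0 + 200·309.8 + 70·405.8)/1790 = 574.05419
V̂(ȳ_st) = Σ W_h² (1 − n_h/N_h) s_h²/n_h, with W_h = N_h/N and N = 1790:
  stratum Q1: (500/1790)²·(1 − 30/500)·340.41²/30 = 283.299
  stratum Q2: (530/1790)²·(1 − 97/530)·498.20²/97 = 183.271
  stratum Q3: (490/1790)²·(1 − 25/490)·303.45²/25 = 261.925
  stratum Q4: (200/1790)²·(1 − 7/200)·173.54²/7 = 51.8301
  stratum Q5: (70/1790)²·(1 − 5/70)·290.46²/5 = 23.9612
V̂(ȳ_st) = 804.286
SE(ȳ_st) = √804.286 = 28.3599

ȳ_st ≈ 574.05, SE ≈ 28.4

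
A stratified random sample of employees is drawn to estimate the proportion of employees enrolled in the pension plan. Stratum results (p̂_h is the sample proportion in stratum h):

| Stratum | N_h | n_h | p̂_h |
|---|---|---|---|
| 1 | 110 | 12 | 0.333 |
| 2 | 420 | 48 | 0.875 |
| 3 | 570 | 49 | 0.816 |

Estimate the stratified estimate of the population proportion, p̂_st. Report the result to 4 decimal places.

p̂_st ≈ 0.7902

N = 1100; stratum weights W_h = N_h/N.
p̂_st = Σ W_h p̂_h = (110·0.333 + 420·0.875 + 570·0.816)/1100 = 0.79023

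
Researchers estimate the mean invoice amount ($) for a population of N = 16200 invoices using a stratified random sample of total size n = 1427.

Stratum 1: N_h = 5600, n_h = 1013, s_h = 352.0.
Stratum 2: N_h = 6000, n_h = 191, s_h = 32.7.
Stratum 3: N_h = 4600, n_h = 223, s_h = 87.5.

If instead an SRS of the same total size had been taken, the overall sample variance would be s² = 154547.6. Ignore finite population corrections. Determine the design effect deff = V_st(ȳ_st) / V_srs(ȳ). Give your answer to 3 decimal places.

deff ≈ 0.168

V̂(ȳ_st) = Σ W_h² s_h²/n_h, with W_h = N_h/N and N = 16200:
  stratum 1: (5600/16200)²·352.0²/1013 = 14.6158
  stratum 2: (6000/16200)²·32.7²/191 = 0.767953
  stratum 3: (4600/16200)²·87.5²/223 = 2.7682
V_st = 18.1519
V_srs = s²/n = 154547.6/1427 = 108.302
deff = V_st / V_srs = 18.1519/108.302 = 0.1676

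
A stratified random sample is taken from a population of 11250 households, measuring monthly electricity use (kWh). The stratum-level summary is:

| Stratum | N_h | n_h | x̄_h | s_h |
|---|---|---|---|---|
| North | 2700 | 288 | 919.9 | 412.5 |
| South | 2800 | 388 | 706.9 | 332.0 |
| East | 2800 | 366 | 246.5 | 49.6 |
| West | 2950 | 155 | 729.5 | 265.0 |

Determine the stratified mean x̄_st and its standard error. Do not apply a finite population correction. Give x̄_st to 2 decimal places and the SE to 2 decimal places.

x̄_st ≈ 649.36, SE ≈ 9.12

x̄_st = Σ W_h x̄_h = (2700·919.9 + 2800·706.9 + 2800·246.5 + 2950·729.5)/11250 = 649.35778
V̂(x̄_st) = Σ W_h² s_h²/n_h, with W_h = N_h/N and N = 11250:
  stratum North: (2700/11250)²·412.5²/288 = 34.0312
  stratum South: (2800/11250)²·332.0²/388 = 17.5977
  stratum East: (2800/11250)²·49.6²/366 = 0.416383
  stratum West: (2950/11250)²·265.0²/155 = 31.1529
V̂(x̄_st) = 83.1983
SE(x̄_st) = √83.1983 = 9.12131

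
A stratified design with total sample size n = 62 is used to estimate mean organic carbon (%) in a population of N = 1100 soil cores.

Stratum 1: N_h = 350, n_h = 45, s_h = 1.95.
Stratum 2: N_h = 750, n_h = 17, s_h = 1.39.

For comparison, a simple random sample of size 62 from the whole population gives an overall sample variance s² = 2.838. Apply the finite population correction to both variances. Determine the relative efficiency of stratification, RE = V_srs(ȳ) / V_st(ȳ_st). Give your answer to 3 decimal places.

RE ≈ 0.731

V̂(ȳ_st) = Σ W_h² (1 − n_h/N_h) s_h²/n_h, with W_h = N_h/N and N = 1100:
  stratum 1: (350/1100)²·(1 − 45/350)·1.95²/45 = 0.00745486
  stratum 2: (750/1100)²·(1 − 17/750)·1.39²/17 = 0.0516369
V_st = 0.0590918
V_srs = (1 − 62/1100)·2.838/62 = 0.0431942
Relative efficiency = V_srs / V_st = 0.0431942/0.0590918 = 0.7310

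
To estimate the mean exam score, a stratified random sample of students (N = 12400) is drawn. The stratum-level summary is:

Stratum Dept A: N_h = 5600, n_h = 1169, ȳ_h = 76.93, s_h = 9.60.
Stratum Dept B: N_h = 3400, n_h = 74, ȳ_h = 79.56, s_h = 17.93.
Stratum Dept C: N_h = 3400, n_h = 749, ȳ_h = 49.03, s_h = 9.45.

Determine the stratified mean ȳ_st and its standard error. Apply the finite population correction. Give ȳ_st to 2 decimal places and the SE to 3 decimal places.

ȳ_st ≈ 70.00, SE ≈ 0.582

ȳ_st = Σ W_h ȳ_h = (5600·76.93 + 3400·79.56 + 3400·49.03)/12400 = 70.00113
V̂(ȳ_st) = Σ W_h² (1 − n_h/N_h) s_h²/n_h, with W_h = N_h/N and N = 12400:
  stratum Dept A: (5600/12400)²·(1 − 1169/5600)·9.60²/1169 = 0.0127226
  stratum Dept B: (3400/12400)²·(1 − 74/3400)·17.93²/74 = 0.319512
  stratum Dept C: (3400/12400)²·(1 − 749/3400)·9.45²/749 = 0.00698919
V̂(ȳ_st) = 0.339223
SE(ȳ_st) = √0.339223 = 0.582429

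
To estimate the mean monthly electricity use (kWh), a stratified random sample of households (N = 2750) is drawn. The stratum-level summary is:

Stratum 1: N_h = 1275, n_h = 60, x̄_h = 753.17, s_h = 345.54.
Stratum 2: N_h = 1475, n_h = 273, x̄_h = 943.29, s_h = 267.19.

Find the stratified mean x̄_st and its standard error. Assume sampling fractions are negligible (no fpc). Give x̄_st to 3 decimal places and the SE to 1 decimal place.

x̄_st = Σ W_h x̄_h = (1275·753.17 + 1475·943.29)/2750 = 855.14345
V̂(x̄_st) = Σ W_h² s_h²/n_h, with W_h = N_h/N and N = 2750:
  stratum 1: (1275/2750)²·345.54²/60 = 427.76
  stratum 2: (1475/2750)²·267.19²/273 = 75.2309
V̂(x̄_st) = 502.991
SE(x̄_st) = √502.991 = 22.4275

x̄_st ≈ 855.143, SE ≈ 22.4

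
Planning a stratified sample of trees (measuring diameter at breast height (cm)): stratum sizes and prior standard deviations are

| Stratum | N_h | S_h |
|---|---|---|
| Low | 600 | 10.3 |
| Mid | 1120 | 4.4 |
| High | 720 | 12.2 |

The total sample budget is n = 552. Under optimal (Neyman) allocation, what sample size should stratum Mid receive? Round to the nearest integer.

137

Neyman allocation: n_h = n · N_h S_h / Σ N_i S_i, with n = 552.
  stratum Low: N_h·S_h = 600·10.3 = 6180.00
  stratum Mid: N_h·S_h = 1120·4.4 = 4928.00
  stratum High: N_h·S_h = 720·12.2 = 8784.00
Σ N_h S_h = 19892.00
n for stratum Mid = 552·4928.00/19892.00 = 136.751 → 137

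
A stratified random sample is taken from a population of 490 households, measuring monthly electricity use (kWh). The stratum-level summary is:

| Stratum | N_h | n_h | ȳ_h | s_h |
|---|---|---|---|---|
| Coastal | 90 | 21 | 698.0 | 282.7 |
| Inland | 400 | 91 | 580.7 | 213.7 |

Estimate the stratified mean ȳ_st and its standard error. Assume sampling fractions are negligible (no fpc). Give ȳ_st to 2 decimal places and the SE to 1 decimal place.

ȳ_st ≈ 602.24, SE ≈ 21.5

ȳ_st = Σ W_h ȳ_h = (90·698.0 + 400·580.7)/490 = 602.24490
V̂(ȳ_st) = Σ W_h² s_h²/n_h, with W_h = N_h/N and N = 490:
  stratum Coastal: (90/490)²·282.7²/21 = 128.388
  stratum Inland: (400/490)²·213.7²/91 = 334.422
V̂(ȳ_st) = 462.811
SE(ȳ_st) = √462.811 = 21.513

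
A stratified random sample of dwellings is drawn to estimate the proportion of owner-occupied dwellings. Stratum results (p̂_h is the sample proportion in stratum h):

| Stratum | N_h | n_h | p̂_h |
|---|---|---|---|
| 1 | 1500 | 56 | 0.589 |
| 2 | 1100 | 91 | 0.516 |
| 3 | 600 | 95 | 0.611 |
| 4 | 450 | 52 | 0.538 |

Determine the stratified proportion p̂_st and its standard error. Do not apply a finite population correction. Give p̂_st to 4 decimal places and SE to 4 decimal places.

N = 3650; stratum weights W_h = N_h/N.
p̂_st = Σ W_h p̂_h = (1500·0.589 + 1100·0.516 + 600·0.611 + 450·0.538)/3650 = 0.56433
V̂(p̂_st) = Σ W_h² p̂_h(1−p̂_h)/(n_h−1):
  stratum 1: (1500/3650)²·0.589·0.411/55 = 0.000743346
  stratum 2: (1100/3650)²·0.516·0.484/90 = 0.00025203
  stratum 3: (600/3650)²·0.611·0.389/94 = 6.8325e-05
  stratum 4: (450/3650)²·0.538·0.462/51 = 7.40787e-05
V̂(p̂_st) = 0.00113778; SE = √V̂ = 0.033731

p̂_st ≈ 0.5643, SE ≈ 0.0337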